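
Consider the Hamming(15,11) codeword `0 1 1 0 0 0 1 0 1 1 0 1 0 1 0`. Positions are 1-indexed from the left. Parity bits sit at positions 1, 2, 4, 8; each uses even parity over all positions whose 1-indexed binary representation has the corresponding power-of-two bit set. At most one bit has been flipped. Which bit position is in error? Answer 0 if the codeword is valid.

s1: b1⊕b3⊕b5⊕b7⊕b9⊕b11⊕b13⊕b15 = 0⊕1⊕0⊕1⊕1⊕0⊕0⊕0 = 1
s2: b2⊕b3⊕b6⊕b7⊕b10⊕b11⊕b14⊕b15 = 1⊕1⊕0⊕1⊕1⊕0⊕1⊕0 = 1
s4: b4⊕b5⊕b6⊕b7⊕b12⊕b13⊕b14⊕b15 = 0⊕0⊕0⊕1⊕1⊕0⊕1⊕0 = 1
s8: b8⊕b9⊕b10⊕b11⊕b12⊕b13⊕b14⊕b15 = 0⊕1⊕1⊕0⊕1⊕0⊕1⊕0 = 0
Syndrome (s8...s1) = 0111 → position 7.

7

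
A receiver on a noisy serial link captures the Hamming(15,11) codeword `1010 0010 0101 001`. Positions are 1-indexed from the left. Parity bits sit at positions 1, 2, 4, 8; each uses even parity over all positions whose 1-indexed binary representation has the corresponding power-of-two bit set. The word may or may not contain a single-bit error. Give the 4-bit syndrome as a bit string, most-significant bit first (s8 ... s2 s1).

1100

s1: b1⊕b3⊕b5⊕b7⊕b9⊕b11⊕b13⊕b15 = 1⊕1⊕0⊕1⊕0⊕0⊕0⊕1 = 0
s2: b2⊕b3⊕b6⊕b7⊕b10⊕b11⊕b14⊕b15 = 0⊕1⊕0⊕1⊕1⊕0⊕0⊕1 = 0
s4: b4⊕b5⊕b6⊕b7⊕b12⊕b13⊕b14⊕b15 = 0⊕0⊕0⊕1⊕1⊕0⊕0⊕1 = 1
s8: b8⊕b9⊕b10⊕b11⊕b12⊕b13⊕b14⊕b15 = 0⊕0⊕1⊕0⊕1⊕0⊕0⊕1 = 1
Syndrome (s8...s1) = 1100 → position 12.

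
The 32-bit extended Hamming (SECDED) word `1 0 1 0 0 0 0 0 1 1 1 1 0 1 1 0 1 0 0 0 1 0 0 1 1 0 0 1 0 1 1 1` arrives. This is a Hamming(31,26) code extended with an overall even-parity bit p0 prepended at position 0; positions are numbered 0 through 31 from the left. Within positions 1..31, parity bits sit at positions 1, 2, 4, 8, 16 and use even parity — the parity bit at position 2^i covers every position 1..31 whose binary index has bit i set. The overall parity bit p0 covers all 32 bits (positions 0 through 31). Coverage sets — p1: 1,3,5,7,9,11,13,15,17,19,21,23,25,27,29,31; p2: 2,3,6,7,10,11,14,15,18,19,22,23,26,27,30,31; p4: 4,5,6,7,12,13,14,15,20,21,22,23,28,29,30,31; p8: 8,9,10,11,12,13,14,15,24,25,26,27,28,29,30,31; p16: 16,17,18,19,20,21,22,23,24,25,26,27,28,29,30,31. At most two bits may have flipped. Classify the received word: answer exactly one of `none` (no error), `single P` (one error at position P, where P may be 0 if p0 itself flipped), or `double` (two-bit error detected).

double

s1: b1⊕b3⊕b5⊕b7⊕b9⊕b11⊕b13⊕b15⊕b17⊕b19⊕b21⊕b23⊕b25⊕b27⊕b29⊕b31 = 0⊕0⊕0⊕0⊕1⊕1⊕1⊕0⊕0⊕0⊕0⊕1⊕0⊕1⊕1⊕1 = 1
s2: b2⊕b3⊕b6⊕b7⊕b10⊕b11⊕b14⊕b15⊕b18⊕b19⊕b22⊕b23⊕b26⊕b27⊕b30⊕b31 = 1⊕0⊕0⊕0⊕1⊕1⊕1⊕0⊕0⊕0⊕0⊕1⊕0⊕1⊕1⊕1 = 0
s4: b4⊕b5⊕b6⊕b7⊕b12⊕b13⊕b14⊕b15⊕b20⊕b21⊕b22⊕b23⊕b28⊕b29⊕b30⊕b31 = 0⊕0⊕0⊕0⊕0⊕1⊕1⊕0⊕1⊕0⊕0⊕1⊕0⊕1⊕1⊕1 = 1
s8: b8⊕b9⊕b10⊕b11⊕b12⊕b13⊕b14⊕b15⊕b24⊕b25⊕b26⊕b27⊕b28⊕b29⊕b30⊕b31 = 1⊕1⊕1⊕1⊕0⊕1⊕1⊕0⊕1⊕0⊕0⊕1⊕0⊕1⊕1⊕1 = 1
s16: b16⊕b17⊕b18⊕b19⊕b20⊕b21⊕b22⊕b23⊕b24⊕b25⊕b26⊕b27⊕b28⊕b29⊕b30⊕b31 = 1⊕0⊕0⊕0⊕1⊕0⊕0⊕1⊕1⊕0⊕0⊕1⊕0⊕1⊕1⊕1 = 0
Syndrome (s16...s1) = 01101 → position 13.
Overall parity (XOR of all 32 bits, including p0): 1⊕0⊕1⊕0⊕0⊕0⊕0⊕0⊕1⊕1⊕1⊕1⊕0⊕1⊕1⊕0⊕1⊕0⊕0⊕0⊕1⊕0⊕0⊕1⊕1⊕0⊕0⊕1⊕0⊕1⊕1⊕1 = 0
Overall=0, syndrome position=13 → double-bit error detected (uncorrectable).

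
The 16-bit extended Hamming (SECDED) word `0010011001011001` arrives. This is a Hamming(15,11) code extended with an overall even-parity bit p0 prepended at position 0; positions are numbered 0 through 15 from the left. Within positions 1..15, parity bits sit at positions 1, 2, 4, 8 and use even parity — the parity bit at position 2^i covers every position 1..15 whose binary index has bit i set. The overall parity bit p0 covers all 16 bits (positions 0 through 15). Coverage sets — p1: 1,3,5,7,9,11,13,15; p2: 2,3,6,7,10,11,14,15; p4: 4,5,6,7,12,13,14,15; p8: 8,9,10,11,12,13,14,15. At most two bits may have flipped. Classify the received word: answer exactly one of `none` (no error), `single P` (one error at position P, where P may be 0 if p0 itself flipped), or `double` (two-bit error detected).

single 0

s1: b1⊕b3⊕b5⊕b7⊕b9⊕b11⊕b13⊕b15 = 0⊕0⊕1⊕0⊕1⊕1⊕0⊕1 = 0
s2: b2⊕b3⊕b6⊕b7⊕b10⊕b11⊕b14⊕b15 = 1⊕0⊕1⊕0⊕0⊕1⊕0⊕1 = 0
s4: b4⊕b5⊕b6⊕b7⊕b12⊕b13⊕b14⊕b15 = 0⊕1⊕1⊕0⊕1⊕0⊕0⊕1 = 0
s8: b8⊕b9⊕b10⊕b11⊕b12⊕b13⊕b14⊕b15 = 0⊕1⊕0⊕1⊕1⊕0⊕0⊕1 = 0
Syndrome (s8...s1) = 0000 → position 0 (no error).
Overall parity (XOR of all 16 bits, including p0): 0⊕0⊕1⊕0⊕0⊕1⊕1⊕0⊕0⊕1⊕0⊕1⊕1⊕0⊕0⊕1 = 1
Overall=1, syndrome position=0 → single-bit error at position 0.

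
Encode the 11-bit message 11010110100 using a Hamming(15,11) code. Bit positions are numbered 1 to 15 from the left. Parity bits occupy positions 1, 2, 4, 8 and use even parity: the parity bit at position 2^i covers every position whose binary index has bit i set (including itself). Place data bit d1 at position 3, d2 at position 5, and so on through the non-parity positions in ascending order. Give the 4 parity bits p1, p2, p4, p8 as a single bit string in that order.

Place data bits at non-power-of-two positions: b3=1, b5=1, b6=0, b7=1, b9=0, b10=1, b11=1, b12=0, b13=1, b14=0, b15=0.
p1 = XOR of data positions {3,5,7,9,11,13,15} = 1⊕1⊕1⊕0⊕1⊕1⊕0 = 1
p2 = XOR of data positions {3,6,7,10,11,14,15} = 1⊕0⊕1⊕1⊕1⊕0⊕0 = 0
p4 = XOR of data positions {5,6,7,12,13,14,15} = 1⊕0⊕1⊕0⊕1⊕0⊕0 = 1
p8 = XOR of data positions {9,10,11,12,13,14,15} = 0⊕1⊕1⊕0⊕1⊕0⊕0 = 1
Parity bits p1,p2,p4,p8 = 1011

1011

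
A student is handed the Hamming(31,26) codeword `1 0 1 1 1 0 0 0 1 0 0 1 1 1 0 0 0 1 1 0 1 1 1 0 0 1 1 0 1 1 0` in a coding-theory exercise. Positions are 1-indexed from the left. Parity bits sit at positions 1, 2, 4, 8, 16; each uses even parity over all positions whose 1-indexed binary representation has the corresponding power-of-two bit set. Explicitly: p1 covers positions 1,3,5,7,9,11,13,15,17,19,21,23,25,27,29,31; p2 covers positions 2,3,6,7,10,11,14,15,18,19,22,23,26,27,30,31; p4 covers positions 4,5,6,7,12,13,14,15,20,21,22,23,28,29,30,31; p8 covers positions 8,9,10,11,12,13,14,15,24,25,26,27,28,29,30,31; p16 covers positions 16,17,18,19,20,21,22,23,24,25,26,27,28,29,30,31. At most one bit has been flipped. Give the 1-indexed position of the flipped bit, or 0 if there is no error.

18

s1: b1⊕b3⊕b5⊕b7⊕b9⊕b11⊕b13⊕b15⊕b17⊕b19⊕b21⊕b23⊕b25⊕b27⊕b29⊕b31 = 1⊕1⊕1⊕0⊕1⊕0⊕1⊕0⊕0⊕1⊕1⊕1⊕0⊕1⊕1⊕0 = 0
s2: b2⊕b3⊕b6⊕b7⊕b10⊕b11⊕b14⊕b15⊕b18⊕b19⊕b22⊕b23⊕b26⊕b27⊕b30⊕b31 = 0⊕1⊕0⊕0⊕0⊕0⊕1⊕0⊕1⊕1⊕1⊕1⊕1⊕1⊕1⊕0 = 1
s4: b4⊕b5⊕b6⊕b7⊕b12⊕b13⊕b14⊕b15⊕b20⊕b21⊕b22⊕b23⊕b28⊕b29⊕b30⊕b31 = 1⊕1⊕0⊕0⊕1⊕1⊕1⊕0⊕0⊕1⊕1⊕1⊕0⊕1⊕1⊕0 = 0
s8: b8⊕b9⊕b10⊕b11⊕b12⊕b13⊕b14⊕b15⊕b24⊕b25⊕b26⊕b27⊕b28⊕b29⊕b30⊕b31 = 0⊕1⊕0⊕0⊕1⊕1⊕1⊕0⊕0⊕0⊕1⊕1⊕0⊕1⊕1⊕0 = 0
s16: b16⊕b17⊕b18⊕b19⊕b20⊕b21⊕b22⊕b23⊕b24⊕b25⊕b26⊕b27⊕b28⊕b29⊕b30⊕b31 = 0⊕0⊕1⊕1⊕0⊕1⊕1⊕1⊕0⊕0⊕1⊕1⊕0⊕1⊕1⊕0 = 1
Syndrome (s16...s1) = 10010 → position 18.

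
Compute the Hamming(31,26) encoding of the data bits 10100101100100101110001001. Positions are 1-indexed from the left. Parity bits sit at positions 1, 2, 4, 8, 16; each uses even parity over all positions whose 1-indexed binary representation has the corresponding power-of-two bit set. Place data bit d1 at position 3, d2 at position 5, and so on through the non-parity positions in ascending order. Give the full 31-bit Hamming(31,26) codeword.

Place data bits at non-power-of-two positions: b3=1, b5=0, b6=1, b7=0, b9=0, b10=1, b11=0, b12=1, b13=1, b14=0, b15=0, b17=1, b18=0, b19=0, b20=1, b21=0, b22=1, b23=1, b24=1, b25=0, b26=0, b27=0, b28=1, b29=0, b30=0, b31=1.
p1 = XOR of data positions {3,5,7,9,11,13,15,17,19,21,23,25,27,29,31} = 1⊕0⊕0⊕0⊕0⊕1⊕0⊕1⊕0⊕0⊕1⊕0⊕0⊕0⊕1 = 1
p2 = XOR of data positions {3,6,7,10,11,14,15,18,19,22,23,26,27,30,31} = 1⊕1⊕0⊕1⊕0⊕0⊕0⊕0⊕0⊕1⊕1⊕0⊕0⊕0⊕1 = 0
p4 = XOR of data positions {5,6,7,12,13,14,15,20,21,22,23,28,29,30,31} = 0⊕1⊕0⊕1⊕1⊕0⊕0⊕1⊕0⊕1⊕1⊕1⊕0⊕0⊕1 = 0
p8 = XOR of data positions {9,10,11,12,13,14,15,24,25,26,27,28,29,30,31} = 0⊕1⊕0⊕1⊕1⊕0⊕0⊕1⊕0⊕0⊕0⊕1⊕0⊕0⊕1 = 0
p16 = XOR of data positions {17,18,19,20,21,22,23,24,25,26,27,28,29,30,31} = 1⊕0⊕0⊕1⊕0⊕1⊕1⊕1⊕0⊕0⊕0⊕1⊕0⊕0⊕1 = 1
Codeword b1..b31 = 1010010001011001100101110001001

1010010001011001100101110001001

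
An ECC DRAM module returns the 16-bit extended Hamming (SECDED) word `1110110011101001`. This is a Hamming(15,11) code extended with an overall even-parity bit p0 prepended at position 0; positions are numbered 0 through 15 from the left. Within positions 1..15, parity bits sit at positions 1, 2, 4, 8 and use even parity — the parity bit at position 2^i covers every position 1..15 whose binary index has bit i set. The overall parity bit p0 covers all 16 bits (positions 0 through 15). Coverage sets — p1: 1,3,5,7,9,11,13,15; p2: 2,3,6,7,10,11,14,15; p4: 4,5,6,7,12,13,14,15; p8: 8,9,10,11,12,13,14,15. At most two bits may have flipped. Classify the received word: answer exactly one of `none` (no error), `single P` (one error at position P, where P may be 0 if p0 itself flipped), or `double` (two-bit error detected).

double

s1: b1⊕b3⊕b5⊕b7⊕b9⊕b11⊕b13⊕b15 = 1⊕0⊕1⊕0⊕1⊕0⊕0⊕1 = 0
s2: b2⊕b3⊕b6⊕b7⊕b10⊕b11⊕b14⊕b15 = 1⊕0⊕0⊕0⊕1⊕0⊕0⊕1 = 1
s4: b4⊕b5⊕b6⊕b7⊕b12⊕b13⊕b14⊕b15 = 1⊕1⊕0⊕0⊕1⊕0⊕0⊕1 = 0
s8: b8⊕b9⊕b10⊕b11⊕b12⊕b13⊕b14⊕b15 = 1⊕1⊕1⊕0⊕1⊕0⊕0⊕1 = 1
Syndrome (s8...s1) = 1010 → position 10.
Overall parity (XOR of all 16 bits, including p0): 1⊕1⊕1⊕0⊕1⊕1⊕0⊕0⊕1⊕1⊕1⊕0⊕1⊕0⊕0⊕1 = 0
Overall=0, syndrome position=10 → double-bit error detected (uncorrectable).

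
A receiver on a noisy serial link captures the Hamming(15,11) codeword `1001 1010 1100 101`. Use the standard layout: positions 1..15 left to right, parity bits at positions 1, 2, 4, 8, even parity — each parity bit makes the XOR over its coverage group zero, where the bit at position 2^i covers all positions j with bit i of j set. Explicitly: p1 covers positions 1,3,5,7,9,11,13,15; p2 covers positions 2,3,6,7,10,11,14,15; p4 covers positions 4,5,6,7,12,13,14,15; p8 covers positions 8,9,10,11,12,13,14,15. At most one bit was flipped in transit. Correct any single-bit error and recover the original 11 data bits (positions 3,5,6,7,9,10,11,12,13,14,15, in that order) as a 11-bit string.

01111100101

s1: b1⊕b3⊕b5⊕b7⊕b9⊕b11⊕b13⊕b15 = 1⊕0⊕1⊕1⊕1⊕0⊕1⊕1 = 0
s2: b2⊕b3⊕b6⊕b7⊕b10⊕b11⊕b14⊕b15 = 0⊕0⊕0⊕1⊕1⊕0⊕0⊕1 = 1
s4: b4⊕b5⊕b6⊕b7⊕b12⊕b13⊕b14⊕b15 = 1⊕1⊕0⊕1⊕0⊕1⊕0⊕1 = 1
s8: b8⊕b9⊕b10⊕b11⊕b12⊕b13⊕b14⊕b15 = 0⊕1⊕1⊕0⊕0⊕1⊕0⊕1 = 0
Syndrome (s8...s1) = 0110 → position 6.
Flip bit 6: corrected codeword = 100111101100101
Data bits at positions 3,5,6,7,9,10,11,12,13,14,15: 01111100101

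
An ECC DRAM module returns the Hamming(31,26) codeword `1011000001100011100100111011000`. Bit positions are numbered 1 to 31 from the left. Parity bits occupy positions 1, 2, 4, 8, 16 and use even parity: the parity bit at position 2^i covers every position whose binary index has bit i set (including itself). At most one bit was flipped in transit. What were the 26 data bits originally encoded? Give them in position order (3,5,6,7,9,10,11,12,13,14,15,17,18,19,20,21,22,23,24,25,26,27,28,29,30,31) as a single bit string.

s1: b1⊕b3⊕b5⊕b7⊕b9⊕b11⊕b13⊕b15⊕b17⊕b19⊕b21⊕b23⊕b25⊕b27⊕b29⊕b31 = 1⊕1⊕0⊕0⊕0⊕1⊕0⊕1⊕1⊕0⊕0⊕1⊕1⊕1⊕0⊕0 = 0
s2: b2⊕b3⊕b6⊕b7⊕b10⊕b11⊕b14⊕b15⊕b18⊕b19⊕b22⊕b23⊕b26⊕b27⊕b30⊕b31 = 0⊕1⊕0⊕0⊕1⊕1⊕0⊕1⊕0⊕0⊕0⊕1⊕0⊕1⊕0⊕0 = 0
s4: b4⊕b5⊕b6⊕b7⊕b12⊕b13⊕b14⊕b15⊕b20⊕b21⊕b22⊕b23⊕b28⊕b29⊕b30⊕b31 = 1⊕0⊕0⊕0⊕0⊕0⊕0⊕1⊕1⊕0⊕0⊕1⊕1⊕0⊕0⊕0 = 1
s8: b8⊕b9⊕b10⊕b11⊕b12⊕b13⊕b14⊕b15⊕b24⊕b25⊕b26⊕b27⊕b28⊕b29⊕b30⊕b31 = 0⊕0⊕1⊕1⊕0⊕0⊕0⊕1⊕1⊕1⊕0⊕1⊕1⊕0⊕0⊕0 = 1
s16: b16⊕b17⊕b18⊕b19⊕b20⊕b21⊕b22⊕b23⊕b24⊕b25⊕b26⊕b27⊕b28⊕b29⊕b30⊕b31 = 1⊕1⊕0⊕0⊕1⊕0⊕0⊕1⊕1⊕1⊕0⊕1⊕1⊕0⊕0⊕0 = 0
Syndrome (s16...s1) = 01100 → position 12.
Flip bit 12: corrected codeword = 1011000001110011100100111011000
Data bits at positions 3,5,6,7,9,10,11,12,13,14,15,17,18,19,20,21,22,23,24,25,26,27,28,29,30,31: 10000111001100100111011000

10000111001100100111011000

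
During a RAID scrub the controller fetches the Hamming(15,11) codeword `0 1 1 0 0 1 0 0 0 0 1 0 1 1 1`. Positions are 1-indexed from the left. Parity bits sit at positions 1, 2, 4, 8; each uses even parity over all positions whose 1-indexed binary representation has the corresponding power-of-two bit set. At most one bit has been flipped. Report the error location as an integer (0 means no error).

s1: b1⊕b3⊕b5⊕b7⊕b9⊕b11⊕b13⊕b15 = 0⊕1⊕0⊕0⊕0⊕1⊕1⊕1 = 0
s2: b2⊕b3⊕b6⊕b7⊕b10⊕b11⊕b14⊕b15 = 1⊕1⊕1⊕0⊕0⊕1⊕1⊕1 = 0
s4: b4⊕b5⊕b6⊕b7⊕b12⊕b13⊕b14⊕b15 = 0⊕0⊕1⊕0⊕0⊕1⊕1⊕1 = 0
s8: b8⊕b9⊕b10⊕b11⊕b12⊕b13⊕b14⊕b15 = 0⊕0⊕0⊕1⊕0⊕1⊕1⊕1 = 0
Syndrome (s8...s1) = 0000 → position 0 (no error).

0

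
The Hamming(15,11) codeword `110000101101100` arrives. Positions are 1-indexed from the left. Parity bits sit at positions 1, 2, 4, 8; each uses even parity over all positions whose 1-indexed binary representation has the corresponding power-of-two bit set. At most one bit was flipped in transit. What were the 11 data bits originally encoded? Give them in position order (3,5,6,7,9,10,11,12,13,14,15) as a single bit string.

s1: b1⊕b3⊕b5⊕b7⊕b9⊕b11⊕b13⊕b15 = 1⊕0⊕0⊕1⊕1⊕0⊕1⊕0 = 0
s2: b2⊕b3⊕b6⊕b7⊕b10⊕b11⊕b14⊕b15 = 1⊕0⊕0⊕1⊕1⊕0⊕0⊕0 = 1
s4: b4⊕b5⊕b6⊕b7⊕b12⊕b13⊕b14⊕b15 = 0⊕0⊕0⊕1⊕1⊕1⊕0⊕0 = 1
s8: b8⊕b9⊕b10⊕b11⊕b12⊕b13⊕b14⊕b15 = 0⊕1⊕1⊕0⊕1⊕1⊕0⊕0 = 0
Syndrome (s8...s1) = 0110 → position 6.
Flip bit 6: corrected codeword = 110001101101100
Data bits at positions 3,5,6,7,9,10,11,12,13,14,15: 00111101100

00111101100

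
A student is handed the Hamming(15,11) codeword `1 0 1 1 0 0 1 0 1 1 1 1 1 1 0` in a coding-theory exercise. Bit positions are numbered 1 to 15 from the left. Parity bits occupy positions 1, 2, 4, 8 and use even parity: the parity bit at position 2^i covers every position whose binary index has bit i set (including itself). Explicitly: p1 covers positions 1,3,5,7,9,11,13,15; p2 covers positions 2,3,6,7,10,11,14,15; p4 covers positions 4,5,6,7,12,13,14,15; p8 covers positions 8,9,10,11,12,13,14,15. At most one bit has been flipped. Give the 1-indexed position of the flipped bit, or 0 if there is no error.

s1: b1⊕b3⊕b5⊕b7⊕b9⊕b11⊕b13⊕b15 = 1⊕1⊕0⊕1⊕1⊕1⊕1⊕0 = 0
s2: b2⊕b3⊕b6⊕b7⊕b10⊕b11⊕b14⊕b15 = 0⊕1⊕0⊕1⊕1⊕1⊕1⊕0 = 1
s4: b4⊕b5⊕b6⊕b7⊕b12⊕b13⊕b14⊕b15 = 1⊕0⊕0⊕1⊕1⊕1⊕1⊕0 = 1
s8: b8⊕b9⊕b10⊕b11⊕b12⊕b13⊕b14⊕b15 = 0⊕1⊕1⊕1⊕1⊕1⊕1⊕0 = 0
Syndrome (s8...s1) = 0110 → position 6.

6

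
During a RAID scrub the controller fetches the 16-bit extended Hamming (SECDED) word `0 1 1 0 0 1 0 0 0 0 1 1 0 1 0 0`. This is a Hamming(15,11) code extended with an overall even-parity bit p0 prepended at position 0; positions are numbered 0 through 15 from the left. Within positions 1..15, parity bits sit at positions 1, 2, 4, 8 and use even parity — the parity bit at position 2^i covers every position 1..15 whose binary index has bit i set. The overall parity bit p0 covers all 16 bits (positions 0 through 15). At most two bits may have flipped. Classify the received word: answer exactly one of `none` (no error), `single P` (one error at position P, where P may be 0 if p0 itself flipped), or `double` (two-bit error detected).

double

s1: b1⊕b3⊕b5⊕b7⊕b9⊕b11⊕b13⊕b15 = 1⊕0⊕1⊕0⊕0⊕1⊕1⊕0 = 0
s2: b2⊕b3⊕b6⊕b7⊕b10⊕b11⊕b14⊕b15 = 1⊕0⊕0⊕0⊕1⊕1⊕0⊕0 = 1
s4: b4⊕b5⊕b6⊕b7⊕b12⊕b13⊕b14⊕b15 = 0⊕1⊕0⊕0⊕0⊕1⊕0⊕0 = 0
s8: b8⊕b9⊕b10⊕b11⊕b12⊕b13⊕b14⊕b15 = 0⊕0⊕1⊕1⊕0⊕1⊕0⊕0 = 1
Syndrome (s8...s1) = 1010 → position 10.
Overall parity (XOR of all 16 bits, including p0): 0⊕1⊕1⊕0⊕0⊕1⊕0⊕0⊕0⊕0⊕1⊕1⊕0⊕1⊕0⊕0 = 0
Overall=0, syndrome position=10 → double-bit error detected (uncorrectable).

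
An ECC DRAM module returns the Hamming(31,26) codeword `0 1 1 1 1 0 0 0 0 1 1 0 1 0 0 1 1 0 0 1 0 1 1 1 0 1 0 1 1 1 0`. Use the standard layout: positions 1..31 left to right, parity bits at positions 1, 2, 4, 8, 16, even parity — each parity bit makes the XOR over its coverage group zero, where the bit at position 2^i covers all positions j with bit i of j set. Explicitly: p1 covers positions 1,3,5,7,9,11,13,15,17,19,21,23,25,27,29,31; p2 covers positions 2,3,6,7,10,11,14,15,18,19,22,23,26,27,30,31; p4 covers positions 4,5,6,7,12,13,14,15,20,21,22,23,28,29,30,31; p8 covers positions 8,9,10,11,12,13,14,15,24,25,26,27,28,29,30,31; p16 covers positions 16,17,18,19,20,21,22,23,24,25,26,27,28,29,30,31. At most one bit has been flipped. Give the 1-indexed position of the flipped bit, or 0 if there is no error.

5

s1: b1⊕b3⊕b5⊕b7⊕b9⊕b11⊕b13⊕b15⊕b17⊕b19⊕b21⊕b23⊕b25⊕b27⊕b29⊕b31 = 0⊕1⊕1⊕0⊕0⊕1⊕1⊕0⊕1⊕0⊕0⊕1⊕0⊕0⊕1⊕0 = 1
s2: b2⊕b3⊕b6⊕b7⊕b10⊕b11⊕b14⊕b15⊕b18⊕b19⊕b22⊕b23⊕b26⊕b27⊕b30⊕b31 = 1⊕1⊕0⊕0⊕1⊕1⊕0⊕0⊕0⊕0⊕1⊕1⊕1⊕0⊕1⊕0 = 0
s4: b4⊕b5⊕b6⊕b7⊕b12⊕b13⊕b14⊕b15⊕b20⊕b21⊕b22⊕b23⊕b28⊕b29⊕b30⊕b31 = 1⊕1⊕0⊕0⊕0⊕1⊕0⊕0⊕1⊕0⊕1⊕1⊕1⊕1⊕1⊕0 = 1
s8: b8⊕b9⊕b10⊕b11⊕b12⊕b13⊕b14⊕b15⊕b24⊕b25⊕b26⊕b27⊕b28⊕b29⊕b30⊕b31 = 0⊕0⊕1⊕1⊕0⊕1⊕0⊕0⊕1⊕0⊕1⊕0⊕1⊕1⊕1⊕0 = 0
s16: b16⊕b17⊕b18⊕b19⊕b20⊕b21⊕b22⊕b23⊕b24⊕b25⊕b26⊕b27⊕b28⊕b29⊕b30⊕b31 = 1⊕1⊕0⊕0⊕1⊕0⊕1⊕1⊕1⊕0⊕1⊕0⊕1⊕1⊕1⊕0 = 0
Syndrome (s16...s1) = 00101 → position 5.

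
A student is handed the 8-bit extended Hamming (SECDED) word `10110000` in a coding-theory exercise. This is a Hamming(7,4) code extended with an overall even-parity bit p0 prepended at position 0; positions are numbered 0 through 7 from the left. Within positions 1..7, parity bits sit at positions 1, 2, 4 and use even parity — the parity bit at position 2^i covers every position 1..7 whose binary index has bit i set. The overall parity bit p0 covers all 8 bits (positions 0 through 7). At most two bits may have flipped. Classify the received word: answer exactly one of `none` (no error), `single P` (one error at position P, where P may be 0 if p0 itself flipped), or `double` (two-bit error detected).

single 1

s1: b1⊕b3⊕b5⊕b7 = 0⊕1⊕0⊕0 = 1
s2: b2⊕b3⊕b6⊕b7 = 1⊕1⊕0⊕0 = 0
s4: b4⊕b5⊕b6⊕b7 = 0⊕0⊕0⊕0 = 0
Syndrome (s4...s1) = 001 → position 1.
Overall parity (XOR of all 8 bits, including p0): 1⊕0⊕1⊕1⊕0⊕0⊕0⊕0 = 1
Overall=1, syndrome position=1 → single-bit error at position 1.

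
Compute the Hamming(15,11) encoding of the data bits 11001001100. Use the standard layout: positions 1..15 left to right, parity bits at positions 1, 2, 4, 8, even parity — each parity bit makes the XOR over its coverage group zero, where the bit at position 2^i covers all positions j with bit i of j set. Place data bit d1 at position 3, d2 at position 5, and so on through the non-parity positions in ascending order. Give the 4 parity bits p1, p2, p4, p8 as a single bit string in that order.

0111

Place data bits at non-power-of-two positions: b3=1, b5=1, b6=0, b7=0, b9=1, b10=0, b11=0, b12=1, b13=1, b14=0, b15=0.
p1 = XOR of data positions {3,5,7,9,11,13,15} = 1⊕1⊕0⊕1⊕0⊕1⊕0 = 0
p2 = XOR of data positions {3,6,7,10,11,14,15} = 1⊕0⊕0⊕0⊕0⊕0⊕0 = 1
p4 = XOR of data positions {5,6,7,12,13,14,15} = 1⊕0⊕0⊕1⊕1⊕0⊕0 = 1
p8 = XOR of data positions {9,10,11,12,13,14,15} = 1⊕0⊕0⊕1⊕1⊕0⊕0 = 1
Parity bits p1,p2,p4,p8 = 0111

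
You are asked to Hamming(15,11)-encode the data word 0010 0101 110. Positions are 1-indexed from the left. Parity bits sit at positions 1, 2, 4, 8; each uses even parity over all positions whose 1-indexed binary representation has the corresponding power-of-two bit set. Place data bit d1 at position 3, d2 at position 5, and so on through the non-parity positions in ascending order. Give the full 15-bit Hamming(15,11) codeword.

Place data bits at non-power-of-two positions: b3=0, b5=0, b6=1, b7=0, b9=0, b10=1, b11=0, b12=1, b13=1, b14=1, b15=0.
p1 = XOR of data positions {3,5,7,9,11,13,15} = 0⊕0⊕0⊕0⊕0⊕1⊕0 = 1
p2 = XOR of data positions {3,6,7,10,11,14,15} = 0⊕1⊕0⊕1⊕0⊕1⊕0 = 1
p4 = XOR of data positions {5,6,7,12,13,14,15} = 0⊕1⊕0⊕1⊕1⊕1⊕0 = 0
p8 = XOR of data positions {9,10,11,12,13,14,15} = 0⊕1⊕0⊕1⊕1⊕1⊕0 = 0
Codeword b1..b15 = 110001000101110

110001000101110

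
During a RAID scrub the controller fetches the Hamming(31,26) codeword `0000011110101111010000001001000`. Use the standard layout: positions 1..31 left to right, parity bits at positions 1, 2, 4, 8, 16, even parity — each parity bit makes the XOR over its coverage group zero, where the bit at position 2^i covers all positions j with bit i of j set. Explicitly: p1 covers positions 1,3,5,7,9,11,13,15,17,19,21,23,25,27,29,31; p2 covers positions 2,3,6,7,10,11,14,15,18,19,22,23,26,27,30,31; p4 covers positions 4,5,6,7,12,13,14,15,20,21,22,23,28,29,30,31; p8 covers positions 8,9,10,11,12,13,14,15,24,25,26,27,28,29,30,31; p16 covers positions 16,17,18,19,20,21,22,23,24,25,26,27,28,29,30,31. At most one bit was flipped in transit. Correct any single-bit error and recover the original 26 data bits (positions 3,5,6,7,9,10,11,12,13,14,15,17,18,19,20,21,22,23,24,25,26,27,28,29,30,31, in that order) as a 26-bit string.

00111010111010000001001000

s1: b1⊕b3⊕b5⊕b7⊕b9⊕b11⊕b13⊕b15⊕b17⊕b19⊕b21⊕b23⊕b25⊕b27⊕b29⊕b31 = 0⊕0⊕0⊕1⊕1⊕1⊕1⊕1⊕0⊕0⊕0⊕0⊕1⊕0⊕0⊕0 = 0
s2: b2⊕b3⊕b6⊕b7⊕b10⊕b11⊕b14⊕b15⊕b18⊕b19⊕b22⊕b23⊕b26⊕b27⊕b30⊕b31 = 0⊕0⊕1⊕1⊕0⊕1⊕1⊕1⊕1⊕0⊕0⊕0⊕0⊕0⊕0⊕0 = 0
s4: b4⊕b5⊕b6⊕b7⊕b12⊕b13⊕b14⊕b15⊕b20⊕b21⊕b22⊕b23⊕b28⊕b29⊕b30⊕b31 = 0⊕0⊕1⊕1⊕0⊕1⊕1⊕1⊕0⊕0⊕0⊕0⊕1⊕0⊕0⊕0 = 0
s8: b8⊕b9⊕b10⊕b11⊕b12⊕b13⊕b14⊕b15⊕b24⊕b25⊕b26⊕b27⊕b28⊕b29⊕b30⊕b31 = 1⊕1⊕0⊕1⊕0⊕1⊕1⊕1⊕0⊕1⊕0⊕0⊕1⊕0⊕0⊕0 = 0
s16: b16⊕b17⊕b18⊕b19⊕b20⊕b21⊕b22⊕b23⊕b24⊕b25⊕b26⊕b27⊕b28⊕b29⊕b30⊕b31 = 1⊕0⊕1⊕0⊕0⊕0⊕0⊕0⊕0⊕1⊕0⊕0⊕1⊕0⊕0⊕0 = 0
Syndrome (s16...s1) = 00000 → position 0 (no error).
No correction needed.
Data bits at positions 3,5,6,7,9,10,11,12,13,14,15,17,18,19,20,21,22,23,24,25,26,27,28,29,30,31: 00111010111010000001001000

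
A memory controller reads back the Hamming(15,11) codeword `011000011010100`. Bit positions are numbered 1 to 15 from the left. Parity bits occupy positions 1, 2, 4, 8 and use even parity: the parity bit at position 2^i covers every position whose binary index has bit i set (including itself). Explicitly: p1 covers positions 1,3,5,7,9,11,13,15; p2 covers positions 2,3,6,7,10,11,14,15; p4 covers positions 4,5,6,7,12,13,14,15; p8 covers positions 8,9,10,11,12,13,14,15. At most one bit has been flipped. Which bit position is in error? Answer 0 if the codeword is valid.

s1: b1⊕b3⊕b5⊕b7⊕b9⊕b11⊕b13⊕b15 = 0⊕1⊕0⊕0⊕1⊕1⊕1⊕0 = 0
s2: b2⊕b3⊕b6⊕b7⊕b10⊕b11⊕b14⊕b15 = 1⊕1⊕0⊕0⊕0⊕1⊕0⊕0 = 1
s4: b4⊕b5⊕b6⊕b7⊕b12⊕b13⊕b14⊕b15 = 0⊕0⊕0⊕0⊕0⊕1⊕0⊕0 = 1
s8: b8⊕b9⊕b10⊕b11⊕b12⊕b13⊕b14⊕b15 = 1⊕1⊕0⊕1⊕0⊕1⊕0⊕0 = 0
Syndrome (s8...s1) = 0110 → position 6.

6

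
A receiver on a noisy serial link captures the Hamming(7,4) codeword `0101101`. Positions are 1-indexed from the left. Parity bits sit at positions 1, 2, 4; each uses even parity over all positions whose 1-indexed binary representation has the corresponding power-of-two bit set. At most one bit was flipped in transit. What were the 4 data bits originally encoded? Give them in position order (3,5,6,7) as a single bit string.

s1: b1⊕b3⊕b5⊕b7 = 0⊕0⊕1⊕1 = 0
s2: b2⊕b3⊕b6⊕b7 = 1⊕0⊕0⊕1 = 0
s4: b4⊕b5⊕b6⊕b7 = 1⊕1⊕0⊕1 = 1
Syndrome (s4...s1) = 100 → position 4.
Flip bit 4: corrected codeword = 0100101
Data bits at positions 3,5,6,7: 0101

0101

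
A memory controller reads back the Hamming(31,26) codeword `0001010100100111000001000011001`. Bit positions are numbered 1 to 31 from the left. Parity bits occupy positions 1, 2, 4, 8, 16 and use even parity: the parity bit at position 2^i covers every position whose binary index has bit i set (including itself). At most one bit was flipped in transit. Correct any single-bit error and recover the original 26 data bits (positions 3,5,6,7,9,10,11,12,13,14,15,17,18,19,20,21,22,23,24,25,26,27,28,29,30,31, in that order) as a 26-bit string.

00100010011000001000011011

s1: b1⊕b3⊕b5⊕b7⊕b9⊕b11⊕b13⊕b15⊕b17⊕b19⊕b21⊕b23⊕b25⊕b27⊕b29⊕b31 = 0⊕0⊕0⊕0⊕0⊕1⊕0⊕1⊕0⊕0⊕0⊕0⊕0⊕1⊕0⊕1 = 0
s2: b2⊕b3⊕b6⊕b7⊕b10⊕b11⊕b14⊕b15⊕b18⊕b19⊕b22⊕b23⊕b26⊕b27⊕b30⊕b31 = 0⊕0⊕1⊕0⊕0⊕1⊕1⊕1⊕0⊕0⊕1⊕0⊕0⊕1⊕0⊕1 = 1
s4: b4⊕b5⊕b6⊕b7⊕b12⊕b13⊕b14⊕b15⊕b20⊕b21⊕b22⊕b23⊕b28⊕b29⊕b30⊕b31 = 1⊕0⊕1⊕0⊕0⊕0⊕1⊕1⊕0⊕0⊕1⊕0⊕1⊕0⊕0⊕1 = 1
s8: b8⊕b9⊕b10⊕b11⊕b12⊕b13⊕b14⊕b15⊕b24⊕b25⊕b26⊕b27⊕b28⊕b29⊕b30⊕b31 = 1⊕0⊕0⊕1⊕0⊕0⊕1⊕1⊕0⊕0⊕0⊕1⊕1⊕0⊕0⊕1 = 1
s16: b16⊕b17⊕b18⊕b19⊕b20⊕b21⊕b22⊕b23⊕b24⊕b25⊕b26⊕b27⊕b28⊕b29⊕b30⊕b31 = 1⊕0⊕0⊕0⊕0⊕0⊕1⊕0⊕0⊕0⊕0⊕1⊕1⊕0⊕0⊕1 = 1
Syndrome (s16...s1) = 11110 → position 30.
Flip bit 30: corrected codeword = 0001010100100111000001000011011
Data bits at positions 3,5,6,7,9,10,11,12,13,14,15,17,18,19,20,21,22,23,24,25,26,27,28,29,30,31: 00100010011000001000011011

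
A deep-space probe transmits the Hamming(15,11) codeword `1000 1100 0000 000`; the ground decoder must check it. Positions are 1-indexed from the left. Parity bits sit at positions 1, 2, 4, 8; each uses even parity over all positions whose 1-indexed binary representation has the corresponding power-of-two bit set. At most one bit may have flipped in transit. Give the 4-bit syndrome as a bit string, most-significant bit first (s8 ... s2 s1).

s1: b1⊕b3⊕b5⊕b7⊕b9⊕b11⊕b13⊕b15 = 1⊕0⊕1⊕0⊕0⊕0⊕0⊕0 = 0
s2: b2⊕b3⊕b6⊕b7⊕b10⊕b11⊕b14⊕b15 = 0⊕0⊕1⊕0⊕0⊕0⊕0⊕0 = 1
s4: b4⊕b5⊕b6⊕b7⊕b12⊕b13⊕b14⊕b15 = 0⊕1⊕1⊕0⊕0⊕0⊕0⊕0 = 0
s8: b8⊕b9⊕b10⊕b11⊕b12⊕b13⊕b14⊕b15 = 0⊕0⊕0⊕0⊕0⊕0⊕0⊕0 = 0
Syndrome (s8...s1) = 0010 → position 2.

0010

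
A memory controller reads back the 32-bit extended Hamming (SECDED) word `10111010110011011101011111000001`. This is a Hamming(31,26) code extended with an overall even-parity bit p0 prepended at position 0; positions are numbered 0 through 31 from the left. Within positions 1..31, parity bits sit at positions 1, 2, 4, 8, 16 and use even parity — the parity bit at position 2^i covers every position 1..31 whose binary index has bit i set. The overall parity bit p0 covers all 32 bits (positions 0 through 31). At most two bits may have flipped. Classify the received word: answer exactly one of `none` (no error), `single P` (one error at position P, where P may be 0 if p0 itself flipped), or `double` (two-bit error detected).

s1: b1⊕b3⊕b5⊕b7⊕b9⊕b11⊕b13⊕b15⊕b17⊕b19⊕b21⊕b23⊕b25⊕b27⊕b29⊕b31 = 0⊕1⊕0⊕0⊕1⊕0⊕1⊕1⊕1⊕1⊕1⊕1⊕1⊕0⊕0⊕1 = 0
s2: b2⊕b3⊕b6⊕b7⊕b10⊕b11⊕b14⊕b15⊕b18⊕b19⊕b22⊕b23⊕b26⊕b27⊕b30⊕b31 = 1⊕1⊕1⊕0⊕0⊕0⊕0⊕1⊕0⊕1⊕1⊕1⊕0⊕0⊕0⊕1 = 0
s4: b4⊕b5⊕b6⊕b7⊕b12⊕b13⊕b14⊕b15⊕b20⊕b21⊕b22⊕b23⊕b28⊕b29⊕b30⊕b31 = 1⊕0⊕1⊕0⊕1⊕1⊕0⊕1⊕0⊕1⊕1⊕1⊕0⊕0⊕0⊕1 = 1
s8: b8⊕b9⊕b10⊕b11⊕b12⊕b13⊕b14⊕b15⊕b24⊕b25⊕b26⊕b27⊕b28⊕b29⊕b30⊕b31 = 1⊕1⊕0⊕0⊕1⊕1⊕0⊕1⊕1⊕1⊕0⊕0⊕0⊕0⊕0⊕1 = 0
s16: b16⊕b17⊕b18⊕b19⊕b20⊕b21⊕b22⊕b23⊕b24⊕b25⊕b26⊕b27⊕b28⊕b29⊕b30⊕b31 = 1⊕1⊕0⊕1⊕0⊕1⊕1⊕1⊕1⊕1⊕0⊕0⊕0⊕0⊕0⊕1 = 1
Syndrome (s16...s1) = 10100 → position 20.
Overall parity (XOR of all 32 bits, including p0): 1⊕0⊕1⊕1⊕1⊕0⊕1⊕0⊕1⊕1⊕0⊕0⊕1⊕1⊕0⊕1⊕1⊕1⊕0⊕1⊕0⊕1⊕1⊕1⊕1⊕1⊕0⊕0⊕0⊕0⊕0⊕1 = 1
Overall=1, syndrome position=20 → single-bit error at position 20.

single 20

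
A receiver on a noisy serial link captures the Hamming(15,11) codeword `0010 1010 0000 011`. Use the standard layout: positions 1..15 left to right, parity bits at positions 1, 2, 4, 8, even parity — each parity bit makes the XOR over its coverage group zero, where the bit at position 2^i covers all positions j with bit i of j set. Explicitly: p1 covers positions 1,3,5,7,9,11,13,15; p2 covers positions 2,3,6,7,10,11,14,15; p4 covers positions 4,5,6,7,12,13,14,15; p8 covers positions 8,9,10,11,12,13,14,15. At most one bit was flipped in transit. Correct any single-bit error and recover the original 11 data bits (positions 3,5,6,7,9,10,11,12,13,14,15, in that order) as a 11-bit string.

s1: b1⊕b3⊕b5⊕b7⊕b9⊕b11⊕b13⊕b15 = 0⊕1⊕1⊕1⊕0⊕0⊕0⊕1 = 0
s2: b2⊕b3⊕b6⊕b7⊕b10⊕b11⊕b14⊕b15 = 0⊕1⊕0⊕1⊕0⊕0⊕1⊕1 = 0
s4: b4⊕b5⊕b6⊕b7⊕b12⊕b13⊕b14⊕b15 = 0⊕1⊕0⊕1⊕0⊕0⊕1⊕1 = 0
s8: b8⊕b9⊕b10⊕b11⊕b12⊕b13⊕b14⊕b15 = 0⊕0⊕0⊕0⊕0⊕0⊕1⊕1 = 0
Syndrome (s8...s1) = 0000 → position 0 (no error).
No correction needed.
Data bits at positions 3,5,6,7,9,10,11,12,13,14,15: 11010000011

11010000011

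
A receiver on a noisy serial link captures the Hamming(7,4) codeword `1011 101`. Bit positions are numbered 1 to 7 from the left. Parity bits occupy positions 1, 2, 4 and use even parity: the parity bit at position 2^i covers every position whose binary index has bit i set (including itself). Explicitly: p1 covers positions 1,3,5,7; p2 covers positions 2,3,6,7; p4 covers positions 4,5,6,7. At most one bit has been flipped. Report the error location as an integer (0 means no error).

4

s1: b1⊕b3⊕b5⊕b7 = 1⊕1⊕1⊕1 = 0
s2: b2⊕b3⊕b6⊕b7 = 0⊕1⊕0⊕1 = 0
s4: b4⊕b5⊕b6⊕b7 = 1⊕1⊕0⊕1 = 1
Syndrome (s4...s1) = 100 → position 4.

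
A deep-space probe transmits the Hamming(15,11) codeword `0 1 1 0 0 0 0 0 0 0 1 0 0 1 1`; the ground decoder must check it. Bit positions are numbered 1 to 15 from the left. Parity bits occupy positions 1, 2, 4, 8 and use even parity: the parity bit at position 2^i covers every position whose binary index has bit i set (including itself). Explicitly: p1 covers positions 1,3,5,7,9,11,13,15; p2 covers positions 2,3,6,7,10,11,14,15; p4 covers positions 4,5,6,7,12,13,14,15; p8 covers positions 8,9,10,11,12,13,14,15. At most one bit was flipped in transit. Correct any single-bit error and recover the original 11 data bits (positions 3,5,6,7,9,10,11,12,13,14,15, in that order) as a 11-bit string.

10000000011

s1: b1⊕b3⊕b5⊕b7⊕b9⊕b11⊕b13⊕b15 = 0⊕1⊕0⊕0⊕0⊕1⊕0⊕1 = 1
s2: b2⊕b3⊕b6⊕b7⊕b10⊕b11⊕b14⊕b15 = 1⊕1⊕0⊕0⊕0⊕1⊕1⊕1 = 1
s4: b4⊕b5⊕b6⊕b7⊕b12⊕b13⊕b14⊕b15 = 0⊕0⊕0⊕0⊕0⊕0⊕1⊕1 = 0
s8: b8⊕b9⊕b10⊕b11⊕b12⊕b13⊕b14⊕b15 = 0⊕0⊕0⊕1⊕0⊕0⊕1⊕1 = 1
Syndrome (s8...s1) = 1011 → position 11.
Flip bit 11: corrected codeword = 011000000000011
Data bits at positions 3,5,6,7,9,10,11,12,13,14,15: 10000000011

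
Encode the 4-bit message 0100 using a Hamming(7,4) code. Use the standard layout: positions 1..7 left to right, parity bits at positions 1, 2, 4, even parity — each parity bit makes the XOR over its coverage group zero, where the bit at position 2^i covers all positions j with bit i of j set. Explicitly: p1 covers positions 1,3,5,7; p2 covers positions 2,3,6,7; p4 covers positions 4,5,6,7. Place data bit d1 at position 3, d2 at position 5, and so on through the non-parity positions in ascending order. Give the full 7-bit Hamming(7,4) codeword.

Place data bits at non-power-of-two positions: b3=0, b5=1, b6=0, b7=0.
p1 = XOR of data positions {3,5,7} = 0⊕1⊕0 = 1
p2 = XOR of data positions {3,6,7} = 0⊕0⊕0 = 0
p4 = XOR of data positions {5,6,7} = 1⊕0⊕0 = 1
Codeword b1..b7 = 1001100

1001100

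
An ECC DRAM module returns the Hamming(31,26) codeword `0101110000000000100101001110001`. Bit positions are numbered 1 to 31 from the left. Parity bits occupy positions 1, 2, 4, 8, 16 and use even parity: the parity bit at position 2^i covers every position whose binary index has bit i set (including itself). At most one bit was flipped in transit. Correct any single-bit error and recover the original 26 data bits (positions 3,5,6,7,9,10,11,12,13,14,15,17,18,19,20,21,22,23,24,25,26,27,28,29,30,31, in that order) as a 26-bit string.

s1: b1⊕b3⊕b5⊕b7⊕b9⊕b11⊕b13⊕b15⊕b17⊕b19⊕b21⊕b23⊕b25⊕b27⊕b29⊕b31 = 0⊕0⊕1⊕0⊕0⊕0⊕0⊕0⊕1⊕0⊕0⊕0⊕1⊕1⊕0⊕1 = 1
s2: b2⊕b3⊕b6⊕b7⊕b10⊕b11⊕b14⊕b15⊕b18⊕b19⊕b22⊕b23⊕b26⊕b27⊕b30⊕b31 = 1⊕0⊕1⊕0⊕0⊕0⊕0⊕0⊕0⊕0⊕1⊕0⊕1⊕1⊕0⊕1 = 0
s4: b4⊕b5⊕b6⊕b7⊕b12⊕b13⊕b14⊕b15⊕b20⊕b21⊕b22⊕b23⊕b28⊕b29⊕b30⊕b31 = 1⊕1⊕1⊕0⊕0⊕0⊕0⊕0⊕1⊕0⊕1⊕0⊕0⊕0⊕0⊕1 = 0
s8: b8⊕b9⊕b10⊕b11⊕b12⊕b13⊕b14⊕b15⊕b24⊕b25⊕b26⊕b27⊕b28⊕b29⊕b30⊕b31 = 0⊕0⊕0⊕0⊕0⊕0⊕0⊕0⊕0⊕1⊕1⊕1⊕0⊕0⊕0⊕1 = 0
s16: b16⊕b17⊕b18⊕b19⊕b20⊕b21⊕b22⊕b23⊕b24⊕b25⊕b26⊕b27⊕b28⊕b29⊕b30⊕b31 = 0⊕1⊕0⊕0⊕1⊕0⊕1⊕0⊕0⊕1⊕1⊕1⊕0⊕0⊕0⊕1 = 1
Syndrome (s16...s1) = 10001 → position 17.
Flip bit 17: corrected codeword = 0101110000000000000101001110001
Data bits at positions 3,5,6,7,9,10,11,12,13,14,15,17,18,19,20,21,22,23,24,25,26,27,28,29,30,31: 01100000000000101001110001

01100000000000101001110001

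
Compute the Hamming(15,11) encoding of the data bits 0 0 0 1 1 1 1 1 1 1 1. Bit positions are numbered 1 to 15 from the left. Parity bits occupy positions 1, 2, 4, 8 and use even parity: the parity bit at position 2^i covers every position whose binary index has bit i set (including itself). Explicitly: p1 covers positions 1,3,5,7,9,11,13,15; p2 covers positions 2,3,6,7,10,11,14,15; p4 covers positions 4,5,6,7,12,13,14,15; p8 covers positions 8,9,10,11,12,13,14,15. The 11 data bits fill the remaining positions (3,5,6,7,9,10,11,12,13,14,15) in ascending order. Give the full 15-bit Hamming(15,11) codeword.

Place data bits at non-power-of-two positions: b3=0, b5=0, b6=0, b7=1, b9=1, b10=1, b11=1, b12=1, b13=1, b14=1, b15=1.
p1 = XOR of data positions {3,5,7,9,11,13,15} = 0⊕0⊕1⊕1⊕1⊕1⊕1 = 1
p2 = XOR of data positions {3,6,7,10,11,14,15} = 0⊕0⊕1⊕1⊕1⊕1⊕1 = 1
p4 = XOR of data positions {5,6,7,12,13,14,15} = 0⊕0⊕1⊕1⊕1⊕1⊕1 = 1
p8 = XOR of data positions {9,10,11,12,13,14,15} = 1⊕1⊕1⊕1⊕1⊕1⊕1 = 1
Codeword b1..b15 = 110100111111111

110100111111111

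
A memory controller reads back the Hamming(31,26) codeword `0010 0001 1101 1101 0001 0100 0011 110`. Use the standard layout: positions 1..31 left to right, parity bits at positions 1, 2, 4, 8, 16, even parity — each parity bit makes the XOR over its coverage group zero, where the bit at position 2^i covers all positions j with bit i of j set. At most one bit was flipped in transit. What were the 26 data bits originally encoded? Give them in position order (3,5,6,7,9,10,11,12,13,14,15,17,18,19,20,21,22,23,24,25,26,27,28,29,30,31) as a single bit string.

10001101110100101000011110

s1: b1⊕b3⊕b5⊕b7⊕b9⊕b11⊕b13⊕b15⊕b17⊕b19⊕b21⊕b23⊕b25⊕b27⊕b29⊕b31 = 0⊕1⊕0⊕0⊕1⊕0⊕1⊕0⊕0⊕0⊕0⊕0⊕0⊕1⊕1⊕0 = 1
s2: b2⊕b3⊕b6⊕b7⊕b10⊕b11⊕b14⊕b15⊕b18⊕b19⊕b22⊕b23⊕b26⊕b27⊕b30⊕b31 = 0⊕1⊕0⊕0⊕1⊕0⊕1⊕0⊕0⊕0⊕1⊕0⊕0⊕1⊕1⊕0 = 0
s4: b4⊕b5⊕b6⊕b7⊕b12⊕b13⊕b14⊕b15⊕b20⊕b21⊕b22⊕b23⊕b28⊕b29⊕b30⊕b31 = 0⊕0⊕0⊕0⊕1⊕1⊕1⊕0⊕1⊕0⊕1⊕0⊕1⊕1⊕1⊕0 = 0
s8: b8⊕b9⊕b10⊕b11⊕b12⊕b13⊕b14⊕b15⊕b24⊕b25⊕b26⊕b27⊕b28⊕b29⊕b30⊕b31 = 1⊕1⊕1⊕0⊕1⊕1⊕1⊕0⊕0⊕0⊕0⊕1⊕1⊕1⊕1⊕0 = 0
s16: b16⊕b17⊕b18⊕b19⊕b20⊕b21⊕b22⊕b23⊕b24⊕b25⊕b26⊕b27⊕b28⊕b29⊕b30⊕b31 = 1⊕0⊕0⊕0⊕1⊕0⊕1⊕0⊕0⊕0⊕0⊕1⊕1⊕1⊕1⊕0 = 1
Syndrome (s16...s1) = 10001 → position 17.
Flip bit 17: corrected codeword = 0010000111011101100101000011110
Data bits at positions 3,5,6,7,9,10,11,12,13,14,15,17,18,19,20,21,22,23,24,25,26,27,28,29,30,31: 10001101110100101000011110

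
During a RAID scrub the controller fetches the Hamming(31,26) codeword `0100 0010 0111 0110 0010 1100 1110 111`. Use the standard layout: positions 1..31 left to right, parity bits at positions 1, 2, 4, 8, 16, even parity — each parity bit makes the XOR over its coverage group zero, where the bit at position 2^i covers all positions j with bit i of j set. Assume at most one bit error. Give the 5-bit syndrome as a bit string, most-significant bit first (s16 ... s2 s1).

s1: b1⊕b3⊕b5⊕b7⊕b9⊕b11⊕b13⊕b15⊕b17⊕b19⊕b21⊕b23⊕b25⊕b27⊕b29⊕b31 = 0⊕0⊕0⊕1⊕0⊕1⊕0⊕1⊕0⊕1⊕1⊕0⊕1⊕1⊕1⊕1 = 1
s2: b2⊕b3⊕b6⊕b7⊕b10⊕b11⊕b14⊕b15⊕b18⊕b19⊕b22⊕b23⊕b26⊕b27⊕b30⊕b31 = 1⊕0⊕0⊕1⊕1⊕1⊕1⊕1⊕0⊕1⊕1⊕0⊕1⊕1⊕1⊕1 = 0
s4: b4⊕b5⊕b6⊕b7⊕b12⊕b13⊕b14⊕b15⊕b20⊕b21⊕b22⊕b23⊕b28⊕b29⊕b30⊕b31 = 0⊕0⊕0⊕1⊕1⊕0⊕1⊕1⊕0⊕1⊕1⊕0⊕0⊕1⊕1⊕1 = 1
s8: b8⊕b9⊕b10⊕b11⊕b12⊕b13⊕b14⊕b15⊕b24⊕b25⊕b26⊕b27⊕b28⊕b29⊕b30⊕b31 = 0⊕0⊕1⊕1⊕1⊕0⊕1⊕1⊕0⊕1⊕1⊕1⊕0⊕1⊕1⊕1 = 1
s16: b16⊕b17⊕b18⊕b19⊕b20⊕b21⊕b22⊕b23⊕b24⊕b25⊕b26⊕b27⊕b28⊕b29⊕b30⊕b31 = 0⊕0⊕0⊕1⊕0⊕1⊕1⊕0⊕0⊕1⊕1⊕1⊕0⊕1⊕1⊕1 = 1
Syndrome (s16...s1) = 11101 → position 29.

11101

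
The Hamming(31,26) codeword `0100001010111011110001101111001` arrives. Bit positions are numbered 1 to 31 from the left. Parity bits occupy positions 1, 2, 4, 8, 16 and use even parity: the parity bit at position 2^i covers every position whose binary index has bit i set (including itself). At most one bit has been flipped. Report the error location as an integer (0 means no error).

s1: b1⊕b3⊕b5⊕b7⊕b9⊕b11⊕b13⊕b15⊕b17⊕b19⊕b21⊕b23⊕b25⊕b27⊕b29⊕b31 = 0⊕0⊕0⊕1⊕1⊕1⊕1⊕1⊕1⊕0⊕0⊕1⊕1⊕1⊕0⊕1 = 0
s2: b2⊕b3⊕b6⊕b7⊕b10⊕b11⊕b14⊕b15⊕b18⊕b19⊕b22⊕b23⊕b26⊕b27⊕b30⊕b31 = 1⊕0⊕0⊕1⊕0⊕1⊕0⊕1⊕1⊕0⊕1⊕1⊕1⊕1⊕0⊕1 = 0
s4: b4⊕b5⊕b6⊕b7⊕b12⊕b13⊕b14⊕b15⊕b20⊕b21⊕b22⊕b23⊕b28⊕b29⊕b30⊕b31 = 0⊕0⊕0⊕1⊕1⊕1⊕0⊕1⊕0⊕0⊕1⊕1⊕1⊕0⊕0⊕1 = 0
s8: b8⊕b9⊕b10⊕b11⊕b12⊕b13⊕b14⊕b15⊕b24⊕b25⊕b26⊕b27⊕b28⊕b29⊕b30⊕b31 = 0⊕1⊕0⊕1⊕1⊕1⊕0⊕1⊕0⊕1⊕1⊕1⊕1⊕0⊕0⊕1 = 0
s16: b16⊕b17⊕b18⊕b19⊕b20⊕b21⊕b22⊕b23⊕b24⊕b25⊕b26⊕b27⊕b28⊕b29⊕b30⊕b31 = 1⊕1⊕1⊕0⊕0⊕0⊕1⊕1⊕0⊕1⊕1⊕1⊕1⊕0⊕0⊕1 = 0
Syndrome (s16...s1) = 00000 → position 0 (no error).

0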